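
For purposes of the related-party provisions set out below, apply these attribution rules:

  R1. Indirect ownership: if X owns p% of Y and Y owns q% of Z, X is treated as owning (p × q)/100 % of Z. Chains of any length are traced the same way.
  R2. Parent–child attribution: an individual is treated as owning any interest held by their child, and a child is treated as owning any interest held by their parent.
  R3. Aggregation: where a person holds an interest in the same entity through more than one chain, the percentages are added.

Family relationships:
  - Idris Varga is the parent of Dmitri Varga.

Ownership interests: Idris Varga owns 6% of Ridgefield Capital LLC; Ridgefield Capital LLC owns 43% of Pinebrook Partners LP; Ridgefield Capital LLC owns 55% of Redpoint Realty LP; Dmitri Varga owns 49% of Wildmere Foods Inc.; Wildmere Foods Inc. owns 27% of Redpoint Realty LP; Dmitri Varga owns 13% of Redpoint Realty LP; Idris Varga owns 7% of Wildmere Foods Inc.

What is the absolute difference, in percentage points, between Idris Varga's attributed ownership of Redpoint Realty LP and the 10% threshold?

21.42

By parent–child attribution (R2), Idris Varga is treated as also owning Dmitri Varga's interest in Wildmere Foods Inc, giving 7% + 49% = 56%.
By parent–child attribution (R2), Idris Varga is treated as owning Dmitri Varga's 13% interest in Redpoint Realty LP.
Chain via Ridgefield Capital LLC (R1): 6% × 55% = 3.3% of Redpoint Realty LP.
Chain via Wildmere Foods Inc. (R1): 56% × 27% = 15.12% of Redpoint Realty LP.
Direct interest in Redpoint Realty LP: 13%.
Aggregating (R3): 3.3% + 15.12% + 13% = 31.42%.
31.42% exceeds the 10% threshold by 21.42 percentage points.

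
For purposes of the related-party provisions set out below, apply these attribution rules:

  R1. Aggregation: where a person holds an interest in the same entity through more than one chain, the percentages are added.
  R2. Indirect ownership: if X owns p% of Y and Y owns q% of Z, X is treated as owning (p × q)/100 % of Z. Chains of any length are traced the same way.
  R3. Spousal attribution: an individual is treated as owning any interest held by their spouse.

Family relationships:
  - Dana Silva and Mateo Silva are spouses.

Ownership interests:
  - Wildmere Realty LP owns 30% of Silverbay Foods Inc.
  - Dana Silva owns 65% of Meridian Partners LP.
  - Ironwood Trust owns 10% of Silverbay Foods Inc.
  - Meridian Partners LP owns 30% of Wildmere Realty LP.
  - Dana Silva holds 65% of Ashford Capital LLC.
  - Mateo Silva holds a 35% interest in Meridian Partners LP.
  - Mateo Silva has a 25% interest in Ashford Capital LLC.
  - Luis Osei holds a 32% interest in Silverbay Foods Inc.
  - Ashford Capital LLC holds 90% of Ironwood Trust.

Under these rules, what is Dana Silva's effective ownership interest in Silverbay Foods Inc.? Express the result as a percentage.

17.1%

By spousal attribution (R3), Dana Silva is treated as also owning Mateo Silva's interest in Ashford Capital LLC, giving 65% + 25% = 90%.
By spousal attribution (R3), Dana Silva is treated as also owning Mateo Silva's interest in Meridian Partners LP, giving 65% + 35% = 100%.
Chain via Ashford Capital LLC → Ironwood Trust (R2): 90% × 90% × 10% = 8.1% of Silverbay Foods Inc.
Chain via Meridian Partners LP → Wildmere Realty LP (R2): 100% × 30% × 30% = 9% of Silverbay Foods Inc.
Aggregating (R1): 8.1% + 9% = 17.1%.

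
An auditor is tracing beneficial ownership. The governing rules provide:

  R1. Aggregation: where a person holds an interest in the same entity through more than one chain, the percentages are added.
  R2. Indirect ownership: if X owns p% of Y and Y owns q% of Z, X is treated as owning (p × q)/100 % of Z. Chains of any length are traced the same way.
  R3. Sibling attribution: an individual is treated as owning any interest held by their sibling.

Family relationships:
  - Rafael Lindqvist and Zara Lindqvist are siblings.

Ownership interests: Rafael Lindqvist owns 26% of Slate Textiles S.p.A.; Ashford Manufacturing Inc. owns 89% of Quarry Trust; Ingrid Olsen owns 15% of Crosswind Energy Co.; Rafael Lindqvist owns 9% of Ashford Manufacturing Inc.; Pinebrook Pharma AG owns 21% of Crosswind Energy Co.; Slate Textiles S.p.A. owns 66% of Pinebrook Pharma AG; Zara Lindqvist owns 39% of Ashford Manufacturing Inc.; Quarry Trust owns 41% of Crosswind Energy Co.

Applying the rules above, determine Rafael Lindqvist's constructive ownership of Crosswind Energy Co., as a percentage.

21.1188%

By sibling attribution (R3), Rafael Lindqvist is treated as also owning Zara Lindqvist's interest in Ashford Manufacturing Inc, giving 9% + 39% = 48%.
Chain via Ashford Manufacturing Inc. → Quarry Trust (R2): 48% × 89% × 41% = 17.5152% of Crosswind Energy Co.
Chain via Slate Textiles S.p.A. → Pinebrook Pharma AG (R2): 26% × 66% × 21% = 3.6036% of Crosswind Energy Co.
Aggregating (R1): 17.5152% + 3.6036% = 21.1188%.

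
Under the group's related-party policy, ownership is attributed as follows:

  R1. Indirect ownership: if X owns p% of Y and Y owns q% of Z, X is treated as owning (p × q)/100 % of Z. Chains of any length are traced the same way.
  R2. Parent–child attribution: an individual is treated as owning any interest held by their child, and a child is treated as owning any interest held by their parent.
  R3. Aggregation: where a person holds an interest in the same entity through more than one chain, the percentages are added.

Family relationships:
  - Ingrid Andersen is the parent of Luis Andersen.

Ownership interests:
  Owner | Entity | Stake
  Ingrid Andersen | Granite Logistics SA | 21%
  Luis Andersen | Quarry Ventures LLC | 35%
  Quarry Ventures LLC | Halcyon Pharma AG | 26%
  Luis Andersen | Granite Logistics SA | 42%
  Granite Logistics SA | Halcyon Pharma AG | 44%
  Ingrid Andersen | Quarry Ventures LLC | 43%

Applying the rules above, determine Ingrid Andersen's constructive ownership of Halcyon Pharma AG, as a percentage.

48%

By parent–child attribution (R2), Ingrid Andersen is treated as also owning Luis Andersen's interest in Granite Logistics SA, giving 21% + 42% = 63%.
By parent–child attribution (R2), Ingrid Andersen is treated as also owning Luis Andersen's interest in Quarry Ventures LLC, giving 43% + 35% = 78%.
Chain via Granite Logistics SA (R1): 63% × 44% = 27.72% of Halcyon Pharma AG.
Chain via Quarry Ventures LLC (R1): 78% × 26% = 20.28% of Halcyon Pharma AG.
Aggregating (R3): 27.72% + 20.28% = 48%.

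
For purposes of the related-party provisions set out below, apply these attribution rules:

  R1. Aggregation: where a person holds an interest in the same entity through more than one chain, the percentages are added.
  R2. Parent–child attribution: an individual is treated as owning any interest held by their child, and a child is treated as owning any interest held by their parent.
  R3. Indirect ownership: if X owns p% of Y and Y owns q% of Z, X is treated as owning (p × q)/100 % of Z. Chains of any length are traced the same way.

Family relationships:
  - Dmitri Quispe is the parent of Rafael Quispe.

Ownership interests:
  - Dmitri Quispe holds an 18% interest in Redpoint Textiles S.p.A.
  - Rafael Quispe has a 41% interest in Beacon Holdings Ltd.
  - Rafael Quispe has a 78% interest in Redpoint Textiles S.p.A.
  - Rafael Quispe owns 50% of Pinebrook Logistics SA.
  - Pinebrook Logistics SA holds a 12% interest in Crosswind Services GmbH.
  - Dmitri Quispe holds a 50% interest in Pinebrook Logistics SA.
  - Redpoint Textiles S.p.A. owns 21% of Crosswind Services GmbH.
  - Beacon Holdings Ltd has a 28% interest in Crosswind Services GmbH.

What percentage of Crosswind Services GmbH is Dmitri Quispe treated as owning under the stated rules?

By parent–child attribution (R2), Dmitri Quispe is treated as also owning Rafael Quispe's interest in Redpoint Textiles S.p.A, giving 18% + 78% = 96%.
By parent–child attribution (R2), Dmitri Quispe is treated as also owning Rafael Quispe's interest in Pinebrook Logistics SA, giving 50% + 50% = 100%.
By parent–child attribution (R2), Dmitri Quispe is treated as owning Rafael Quispe's 41% interest in Beacon Holdings Ltd.
Chain via Redpoint Textiles S.p.A. (R3): 96% × 21% = 20.16% of Crosswind Services GmbH.
Chain via Pinebrook Logistics SA (R3): 100% × 12% = 12% of Crosswind Services GmbH.
Chain via Beacon Holdings Ltd (R3): 41% × 28% = 11.48% of Crosswind Services GmbH.
Aggregating (R1): 20.16% + 12% + 11.48% = 43.64%.

43.64%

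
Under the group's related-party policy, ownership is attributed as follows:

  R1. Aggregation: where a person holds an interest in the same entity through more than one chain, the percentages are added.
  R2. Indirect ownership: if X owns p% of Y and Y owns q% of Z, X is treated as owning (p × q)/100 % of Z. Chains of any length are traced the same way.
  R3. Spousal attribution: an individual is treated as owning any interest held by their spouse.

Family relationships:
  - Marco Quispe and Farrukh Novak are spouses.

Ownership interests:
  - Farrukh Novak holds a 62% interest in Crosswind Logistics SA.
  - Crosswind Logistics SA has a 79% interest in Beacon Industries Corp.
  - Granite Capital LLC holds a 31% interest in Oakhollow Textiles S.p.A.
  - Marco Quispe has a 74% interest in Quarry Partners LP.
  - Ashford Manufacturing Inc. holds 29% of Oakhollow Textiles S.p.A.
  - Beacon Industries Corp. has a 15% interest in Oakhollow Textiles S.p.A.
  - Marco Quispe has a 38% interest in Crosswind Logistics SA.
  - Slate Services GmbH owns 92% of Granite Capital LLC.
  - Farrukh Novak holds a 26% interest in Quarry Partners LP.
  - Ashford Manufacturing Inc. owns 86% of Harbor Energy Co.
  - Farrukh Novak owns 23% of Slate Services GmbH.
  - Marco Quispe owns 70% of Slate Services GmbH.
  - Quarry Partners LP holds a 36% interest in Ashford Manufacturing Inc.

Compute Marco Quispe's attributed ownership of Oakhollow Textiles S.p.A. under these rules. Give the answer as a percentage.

48.8136%

By spousal attribution (R3), Marco Quispe is treated as also owning Farrukh Novak's interest in Quarry Partners LP, giving 74% + 26% = 100%.
By spousal attribution (R3), Marco Quispe is treated as also owning Farrukh Novak's interest in Crosswind Logistics SA, giving 38% + 62% = 100%.
By spousal attribution (R3), Marco Quispe is treated as also owning Farrukh Novak's interest in Slate Services GmbH, giving 70% + 23% = 93%.
Chain via Quarry Partners LP → Ashford Manufacturing Inc. (R2): 100% × 36% × 29% = 10.44% of Oakhollow Textiles S.p.A.
Chain via Crosswind Logistics SA → Beacon Industries Corp. (R2): 100% × 79% × 15% = 11.85% of Oakhollow Textiles S.p.A.
Chain via Slate Services GmbH → Granite Capital LLC (R2): 93% × 92% × 31% = 26.5236% of Oakhollow Textiles S.p.A.
Aggregating (R1): 10.44% + 11.85% + 26.5236% = 48.8136%.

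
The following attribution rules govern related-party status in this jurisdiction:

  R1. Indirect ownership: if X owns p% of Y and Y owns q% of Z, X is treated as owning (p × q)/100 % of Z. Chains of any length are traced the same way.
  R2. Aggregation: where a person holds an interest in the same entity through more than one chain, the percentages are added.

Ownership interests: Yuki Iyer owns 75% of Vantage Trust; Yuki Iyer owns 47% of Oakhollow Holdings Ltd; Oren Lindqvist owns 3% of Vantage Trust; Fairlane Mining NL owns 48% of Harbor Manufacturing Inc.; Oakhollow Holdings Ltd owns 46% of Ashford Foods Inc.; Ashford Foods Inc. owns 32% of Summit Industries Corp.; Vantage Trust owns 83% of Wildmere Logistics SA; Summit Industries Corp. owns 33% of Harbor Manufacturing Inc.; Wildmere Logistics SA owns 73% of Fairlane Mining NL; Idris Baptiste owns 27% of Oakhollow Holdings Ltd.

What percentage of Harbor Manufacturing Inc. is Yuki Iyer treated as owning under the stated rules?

24.095472%

Chain via Vantage Trust → Wildmere Logistics SA → Fairlane Mining NL (R1): 75% × 83% × 73% × 48% = 21.8124% of Harbor Manufacturing Inc.
Chain via Oakhollow Holdings Ltd → Ashford Foods Inc. → Summit Industries Corp. (R1): 47% × 46% × 32% × 33% = 2.283072% of Harbor Manufacturing Inc.
Aggregating (R2): 21.8124% + 2.283072% = 24.095472%.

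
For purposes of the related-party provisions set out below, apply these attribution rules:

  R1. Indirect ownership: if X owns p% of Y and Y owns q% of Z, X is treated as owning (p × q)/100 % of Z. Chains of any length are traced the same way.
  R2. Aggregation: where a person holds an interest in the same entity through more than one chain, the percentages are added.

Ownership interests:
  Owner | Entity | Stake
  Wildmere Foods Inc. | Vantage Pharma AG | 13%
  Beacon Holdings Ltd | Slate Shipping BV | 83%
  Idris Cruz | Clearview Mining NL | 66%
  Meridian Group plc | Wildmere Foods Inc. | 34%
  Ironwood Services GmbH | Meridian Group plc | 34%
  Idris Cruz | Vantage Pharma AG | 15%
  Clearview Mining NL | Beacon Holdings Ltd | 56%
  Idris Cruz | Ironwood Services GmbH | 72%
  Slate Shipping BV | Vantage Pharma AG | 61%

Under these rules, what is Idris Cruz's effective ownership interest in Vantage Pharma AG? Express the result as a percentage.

34.794864%

Chain via Ironwood Services GmbH → Meridian Group plc → Wildmere Foods Inc. (R1): 72% × 34% × 34% × 13% = 1.082016% of Vantage Pharma AG.
Chain via Clearview Mining NL → Beacon Holdings Ltd → Slate Shipping BV (R1): 66% × 56% × 83% × 61% = 18.712848% of Vantage Pharma AG.
Direct interest in Vantage Pharma AG: 15%.
Aggregating (R2): 1.082016% + 18.712848% + 15% = 34.794864%.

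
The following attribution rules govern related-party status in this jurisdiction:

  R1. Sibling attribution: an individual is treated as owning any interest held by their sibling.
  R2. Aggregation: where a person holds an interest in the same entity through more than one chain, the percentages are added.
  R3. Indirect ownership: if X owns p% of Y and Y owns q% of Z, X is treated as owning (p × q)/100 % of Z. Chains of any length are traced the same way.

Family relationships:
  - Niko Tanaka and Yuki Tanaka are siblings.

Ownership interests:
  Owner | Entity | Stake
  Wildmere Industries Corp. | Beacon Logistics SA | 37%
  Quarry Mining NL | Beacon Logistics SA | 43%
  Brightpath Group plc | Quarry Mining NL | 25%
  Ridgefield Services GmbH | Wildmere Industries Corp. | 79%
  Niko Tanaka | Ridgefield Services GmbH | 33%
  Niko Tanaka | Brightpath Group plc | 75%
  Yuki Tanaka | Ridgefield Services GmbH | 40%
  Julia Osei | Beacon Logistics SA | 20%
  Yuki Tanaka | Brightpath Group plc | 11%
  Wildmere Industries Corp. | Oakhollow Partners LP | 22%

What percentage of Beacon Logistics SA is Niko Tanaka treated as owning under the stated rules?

30.5829%

By sibling attribution (R1), Niko Tanaka is treated as also owning Yuki Tanaka's interest in Ridgefield Services GmbH, giving 33% + 40% = 73%.
By sibling attribution (R1), Niko Tanaka is treated as also owning Yuki Tanaka's interest in Brightpath Group plc, giving 75% + 11% = 86%.
Chain via Ridgefield Services GmbH → Wildmere Industries Corp. (R3): 73% × 79% × 37% = 21.3379% of Beacon Logistics SA.
Chain via Brightpath Group plc → Quarry Mining NL (R3): 86% × 25% × 43% = 9.245% of Beacon Logistics SA.
Aggregating (R2): 21.3379% + 9.245% = 30.5829%.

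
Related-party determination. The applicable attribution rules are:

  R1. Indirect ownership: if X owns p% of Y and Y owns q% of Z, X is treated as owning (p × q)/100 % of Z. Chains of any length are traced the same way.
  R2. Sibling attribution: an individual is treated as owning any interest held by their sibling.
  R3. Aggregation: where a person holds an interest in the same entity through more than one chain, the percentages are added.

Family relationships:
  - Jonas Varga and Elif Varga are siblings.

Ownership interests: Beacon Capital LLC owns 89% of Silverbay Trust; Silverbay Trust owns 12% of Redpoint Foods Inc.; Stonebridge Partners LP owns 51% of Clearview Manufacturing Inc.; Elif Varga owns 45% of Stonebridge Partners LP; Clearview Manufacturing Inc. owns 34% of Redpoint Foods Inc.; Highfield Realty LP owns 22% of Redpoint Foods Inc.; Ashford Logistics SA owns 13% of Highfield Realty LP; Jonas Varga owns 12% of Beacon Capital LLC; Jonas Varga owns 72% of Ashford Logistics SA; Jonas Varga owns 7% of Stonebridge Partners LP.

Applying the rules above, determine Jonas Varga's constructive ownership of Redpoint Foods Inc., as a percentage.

By sibling attribution (R2), Jonas Varga is treated as also owning Elif Varga's interest in Stonebridge Partners LP, giving 7% + 45% = 52%.
Chain via Beacon Capital LLC → Silverbay Trust (R1): 12% × 89% × 12% = 1.2816% of Redpoint Foods Inc.
Chain via Stonebridge Partners LP → Clearview Manufacturing Inc. (R1): 52% × 51% × 34% = 9.0168% of Redpoint Foods Inc.
Chain via Ashford Logistics SA → Highfield Realty LP (R1): 72% × 13% × 22% = 2.0592% of Redpoint Foods Inc.
Aggregating (R3): 1.2816% + 9.0168% + 2.0592% = 12.3576%.

12.3576%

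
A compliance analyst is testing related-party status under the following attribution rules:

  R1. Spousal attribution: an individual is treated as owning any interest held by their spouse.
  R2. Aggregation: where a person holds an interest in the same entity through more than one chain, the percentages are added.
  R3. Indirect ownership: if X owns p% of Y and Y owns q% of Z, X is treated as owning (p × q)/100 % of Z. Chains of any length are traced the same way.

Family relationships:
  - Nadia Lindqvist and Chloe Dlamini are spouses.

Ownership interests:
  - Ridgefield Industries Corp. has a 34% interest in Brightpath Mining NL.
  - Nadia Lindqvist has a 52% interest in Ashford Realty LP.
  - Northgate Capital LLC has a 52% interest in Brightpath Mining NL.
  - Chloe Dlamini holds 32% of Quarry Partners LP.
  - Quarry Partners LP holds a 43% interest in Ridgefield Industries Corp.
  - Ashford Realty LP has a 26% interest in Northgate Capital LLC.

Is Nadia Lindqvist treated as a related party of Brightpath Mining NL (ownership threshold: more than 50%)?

By spousal attribution (R1), Nadia Lindqvist is treated as owning Chloe Dlamini's 32% interest in Quarry Partners LP.
Chain via Ashford Realty LP → Northgate Capital LLC (R3): 52% × 26% × 52% = 7.0304% of Brightpath Mining NL.
Chain via Quarry Partners LP → Ridgefield Industries Corp. (R3): 32% × 43% × 34% = 4.6784% of Brightpath Mining NL.
Aggregating (R2): 7.0304% + 4.6784% = 11.7088%.
11.7088% does not exceed the 50% threshold, so Nadia is not a related party to Brightpath Mining NL.

No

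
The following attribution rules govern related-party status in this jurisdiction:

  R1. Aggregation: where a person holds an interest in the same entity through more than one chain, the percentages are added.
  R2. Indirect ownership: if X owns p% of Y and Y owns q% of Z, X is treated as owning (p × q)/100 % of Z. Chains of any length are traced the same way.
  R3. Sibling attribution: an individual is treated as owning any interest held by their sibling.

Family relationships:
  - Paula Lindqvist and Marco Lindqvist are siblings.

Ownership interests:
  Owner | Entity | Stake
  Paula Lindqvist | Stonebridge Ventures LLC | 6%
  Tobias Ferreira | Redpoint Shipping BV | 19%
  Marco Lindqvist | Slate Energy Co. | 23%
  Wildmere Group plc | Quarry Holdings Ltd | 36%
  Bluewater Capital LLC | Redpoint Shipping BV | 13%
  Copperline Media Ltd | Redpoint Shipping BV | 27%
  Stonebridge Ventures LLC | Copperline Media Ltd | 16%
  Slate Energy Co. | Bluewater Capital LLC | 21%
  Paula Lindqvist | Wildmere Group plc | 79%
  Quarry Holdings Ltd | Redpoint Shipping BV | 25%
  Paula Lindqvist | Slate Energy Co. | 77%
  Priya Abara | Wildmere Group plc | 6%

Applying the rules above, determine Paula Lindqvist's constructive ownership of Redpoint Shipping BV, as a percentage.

10.0992%

By sibling attribution (R3), Paula Lindqvist is treated as also owning Marco Lindqvist's interest in Slate Energy Co, giving 77% + 23% = 100%.
Chain via Stonebridge Ventures LLC → Copperline Media Ltd (R2): 6% × 16% × 27% = 0.2592% of Redpoint Shipping BV.
Chain via Wildmere Group plc → Quarry Holdings Ltd (R2): 79% × 36% × 25% = 7.11% of Redpoint Shipping BV.
Chain via Slate Energy Co. → Bluewater Capital LLC (R2): 100% × 21% × 13% = 2.73% of Redpoint Shipping BV.
Aggregating (R1): 0.2592% + 7.11% + 2.73% = 10.0992%.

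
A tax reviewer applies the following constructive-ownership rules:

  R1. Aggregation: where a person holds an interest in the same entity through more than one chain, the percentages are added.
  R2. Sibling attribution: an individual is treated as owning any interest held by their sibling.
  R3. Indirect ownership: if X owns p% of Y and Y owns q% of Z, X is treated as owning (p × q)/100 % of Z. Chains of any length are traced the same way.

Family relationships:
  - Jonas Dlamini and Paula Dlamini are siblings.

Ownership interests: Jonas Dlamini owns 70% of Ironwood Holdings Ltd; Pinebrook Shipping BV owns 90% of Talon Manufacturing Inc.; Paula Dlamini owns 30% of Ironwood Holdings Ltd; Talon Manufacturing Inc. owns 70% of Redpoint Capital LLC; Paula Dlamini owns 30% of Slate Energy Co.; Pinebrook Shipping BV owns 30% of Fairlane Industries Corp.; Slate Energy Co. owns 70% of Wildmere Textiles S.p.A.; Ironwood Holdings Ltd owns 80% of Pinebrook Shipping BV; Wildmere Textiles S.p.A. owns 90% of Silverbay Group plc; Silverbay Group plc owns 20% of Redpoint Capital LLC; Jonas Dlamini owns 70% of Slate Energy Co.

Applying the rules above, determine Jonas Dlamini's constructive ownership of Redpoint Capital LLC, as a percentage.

By sibling attribution (R2), Jonas Dlamini is treated as also owning Paula Dlamini's interest in Ironwood Holdings Ltd, giving 70% + 30% = 100%.
By sibling attribution (R2), Jonas Dlamini is treated as also owning Paula Dlamini's interest in Slate Energy Co, giving 70% + 30% = 100%.
Chain via Ironwood Holdings Ltd → Pinebrook Shipping BV → Talon Manufacturing Inc. (R3): 100% × 80% × 90% × 70% = 50.4% of Redpoint Capital LLC.
Chain via Slate Energy Co. → Wildmere Textiles S.p.A. → Silverbay Group plc (R3): 100% × 70% × 90% × 20% = 12.6% of Redpoint Capital LLC.
Aggregating (R1): 50.4% + 12.6% = 63%.

63%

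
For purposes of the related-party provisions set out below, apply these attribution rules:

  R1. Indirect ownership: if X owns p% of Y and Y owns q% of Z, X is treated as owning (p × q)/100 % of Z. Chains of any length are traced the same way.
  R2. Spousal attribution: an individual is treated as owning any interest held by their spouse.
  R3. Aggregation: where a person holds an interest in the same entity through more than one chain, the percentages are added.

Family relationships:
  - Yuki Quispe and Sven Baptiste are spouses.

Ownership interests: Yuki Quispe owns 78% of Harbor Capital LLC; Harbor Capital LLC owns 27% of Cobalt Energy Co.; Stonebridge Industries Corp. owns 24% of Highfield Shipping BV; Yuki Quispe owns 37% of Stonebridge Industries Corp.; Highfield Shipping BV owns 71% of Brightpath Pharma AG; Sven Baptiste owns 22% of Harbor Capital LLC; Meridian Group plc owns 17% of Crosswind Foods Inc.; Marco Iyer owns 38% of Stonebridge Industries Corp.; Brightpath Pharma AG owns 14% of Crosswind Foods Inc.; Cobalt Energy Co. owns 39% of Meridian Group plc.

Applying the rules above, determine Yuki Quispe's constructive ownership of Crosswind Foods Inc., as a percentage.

2.672772%

By spousal attribution (R2), Yuki Quispe is treated as also owning Sven Baptiste's interest in Harbor Capital LLC, giving 78% + 22% = 100%.
Chain via Stonebridge Industries Corp. → Highfield Shipping BV → Brightpath Pharma AG (R1): 37% × 24% × 71% × 14% = 0.882672% of Crosswind Foods Inc.
Chain via Harbor Capital LLC → Cobalt Energy Co. → Meridian Group plc (R1): 100% × 27% × 39% × 17% = 1.7901% of Crosswind Foods Inc.
Aggregating (R3): 0.882672% + 1.7901% = 2.672772%.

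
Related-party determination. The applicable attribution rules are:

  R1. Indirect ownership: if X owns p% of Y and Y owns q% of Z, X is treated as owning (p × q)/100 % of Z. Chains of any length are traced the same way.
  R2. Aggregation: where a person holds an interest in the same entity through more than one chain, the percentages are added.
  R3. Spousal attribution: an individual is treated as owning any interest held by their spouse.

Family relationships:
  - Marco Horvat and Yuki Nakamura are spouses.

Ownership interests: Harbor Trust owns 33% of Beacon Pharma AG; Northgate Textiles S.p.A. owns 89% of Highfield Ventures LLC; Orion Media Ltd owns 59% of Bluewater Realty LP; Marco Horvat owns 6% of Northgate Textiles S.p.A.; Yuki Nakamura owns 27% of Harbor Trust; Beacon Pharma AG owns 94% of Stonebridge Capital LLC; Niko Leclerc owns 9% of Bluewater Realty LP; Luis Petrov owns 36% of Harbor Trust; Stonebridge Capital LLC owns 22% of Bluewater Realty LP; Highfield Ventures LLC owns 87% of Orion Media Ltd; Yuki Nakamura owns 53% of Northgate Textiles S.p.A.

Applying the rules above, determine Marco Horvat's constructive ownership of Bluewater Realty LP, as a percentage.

By spousal attribution (R3), Marco Horvat is treated as also owning Yuki Nakamura's interest in Northgate Textiles S.p.A, giving 6% + 53% = 59%.
By spousal attribution (R3), Marco Horvat is treated as owning Yuki Nakamura's 27% interest in Harbor Trust.
Chain via Northgate Textiles S.p.A. → Highfield Ventures LLC → Orion Media Ltd (R1): 59% × 89% × 87% × 59% = 26.953383% of Bluewater Realty LP.
Chain via Harbor Trust → Beacon Pharma AG → Stonebridge Capital LLC (R1): 27% × 33% × 94% × 22% = 1.842588% of Bluewater Realty LP.
Aggregating (R2): 26.953383% + 1.842588% = 28.795971%.

28.795971%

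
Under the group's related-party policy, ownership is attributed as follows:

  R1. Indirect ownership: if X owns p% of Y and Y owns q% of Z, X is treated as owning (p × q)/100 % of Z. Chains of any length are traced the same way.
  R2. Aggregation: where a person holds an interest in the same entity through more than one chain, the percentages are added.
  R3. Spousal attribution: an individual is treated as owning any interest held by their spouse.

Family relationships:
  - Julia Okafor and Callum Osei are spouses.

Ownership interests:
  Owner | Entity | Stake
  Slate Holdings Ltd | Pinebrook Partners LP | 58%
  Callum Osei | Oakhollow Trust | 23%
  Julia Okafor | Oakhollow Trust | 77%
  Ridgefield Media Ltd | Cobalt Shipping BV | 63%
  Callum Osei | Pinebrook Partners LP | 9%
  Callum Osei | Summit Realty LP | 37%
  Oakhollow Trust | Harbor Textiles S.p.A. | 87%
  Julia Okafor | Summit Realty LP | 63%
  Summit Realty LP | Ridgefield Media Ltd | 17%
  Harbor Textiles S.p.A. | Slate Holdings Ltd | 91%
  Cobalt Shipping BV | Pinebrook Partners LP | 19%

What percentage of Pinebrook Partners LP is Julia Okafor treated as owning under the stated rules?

56.9535%

By spousal attribution (R3), Julia Okafor is treated as also owning Callum Osei's interest in Oakhollow Trust, giving 77% + 23% = 100%.
By spousal attribution (R3), Julia Okafor is treated as also owning Callum Osei's interest in Summit Realty LP, giving 63% + 37% = 100%.
By spousal attribution (R3), Julia Okafor is treated as owning Callum Osei's 9% interest in Pinebrook Partners LP.
Chain via Oakhollow Trust → Harbor Textiles S.p.A. → Slate Holdings Ltd (R1): 100% × 87% × 91% × 58% = 45.9186% of Pinebrook Partners LP.
Chain via Summit Realty LP → Ridgefield Media Ltd → Cobalt Shipping BV (R1): 100% × 17% × 63% × 19% = 2.0349% of Pinebrook Partners LP.
Direct interest in Pinebrook Partners LP: 9%.
Aggregating (R2): 45.9186% + 2.0349% + 9% = 56.9535%.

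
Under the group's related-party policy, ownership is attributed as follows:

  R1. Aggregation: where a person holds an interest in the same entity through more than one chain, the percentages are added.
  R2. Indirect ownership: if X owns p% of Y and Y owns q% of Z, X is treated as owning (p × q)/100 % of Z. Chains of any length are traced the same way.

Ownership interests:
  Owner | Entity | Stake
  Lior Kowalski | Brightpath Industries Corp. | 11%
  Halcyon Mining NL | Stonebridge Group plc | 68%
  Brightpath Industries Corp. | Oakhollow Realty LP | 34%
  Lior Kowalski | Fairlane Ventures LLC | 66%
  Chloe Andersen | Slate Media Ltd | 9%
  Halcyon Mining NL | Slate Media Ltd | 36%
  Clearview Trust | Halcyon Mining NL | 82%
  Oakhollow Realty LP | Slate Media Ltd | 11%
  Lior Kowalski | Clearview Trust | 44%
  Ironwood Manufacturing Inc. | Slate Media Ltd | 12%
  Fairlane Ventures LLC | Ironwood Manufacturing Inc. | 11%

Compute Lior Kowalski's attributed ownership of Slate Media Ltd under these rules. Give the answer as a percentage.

Chain via Brightpath Industries Corp. → Oakhollow Realty LP (R2): 11% × 34% × 11% = 0.4114% of Slate Media Ltd.
Chain via Clearview Trust → Halcyon Mining NL (R2): 44% × 82% × 36% = 12.9888% of Slate Media Ltd.
Chain via Fairlane Ventures LLC → Ironwood Manufacturing Inc. (R2): 66% × 11% × 12% = 0.8712% of Slate Media Ltd.
Aggregating (R1): 0.4114% + 12.9888% + 0.8712% = 14.2714%.

14.2714%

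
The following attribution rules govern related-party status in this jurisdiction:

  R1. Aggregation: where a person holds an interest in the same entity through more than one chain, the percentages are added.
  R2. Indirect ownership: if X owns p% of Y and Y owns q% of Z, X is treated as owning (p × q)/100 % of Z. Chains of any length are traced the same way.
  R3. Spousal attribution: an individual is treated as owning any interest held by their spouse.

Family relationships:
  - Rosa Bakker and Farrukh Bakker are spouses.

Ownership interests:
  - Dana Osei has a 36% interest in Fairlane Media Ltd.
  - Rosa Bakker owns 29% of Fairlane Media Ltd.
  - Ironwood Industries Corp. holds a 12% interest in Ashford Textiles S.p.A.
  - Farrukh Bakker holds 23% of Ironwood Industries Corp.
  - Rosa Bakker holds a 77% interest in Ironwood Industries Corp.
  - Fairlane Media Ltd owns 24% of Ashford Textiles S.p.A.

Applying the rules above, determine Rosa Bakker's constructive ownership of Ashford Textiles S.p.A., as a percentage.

By spousal attribution (R3), Rosa Bakker is treated as also owning Farrukh Bakker's interest in Ironwood Industries Corp, giving 77% + 23% = 100%.
Chain via Ironwood Industries Corp. (R2): 100% × 12% = 12% of Ashford Textiles S.p.A.
Chain via Fairlane Media Ltd (R2): 29% × 24% = 6.96% of Ashford Textiles S.p.A.
Aggregating (R1): 12% + 6.96% = 18.96%.

18.96%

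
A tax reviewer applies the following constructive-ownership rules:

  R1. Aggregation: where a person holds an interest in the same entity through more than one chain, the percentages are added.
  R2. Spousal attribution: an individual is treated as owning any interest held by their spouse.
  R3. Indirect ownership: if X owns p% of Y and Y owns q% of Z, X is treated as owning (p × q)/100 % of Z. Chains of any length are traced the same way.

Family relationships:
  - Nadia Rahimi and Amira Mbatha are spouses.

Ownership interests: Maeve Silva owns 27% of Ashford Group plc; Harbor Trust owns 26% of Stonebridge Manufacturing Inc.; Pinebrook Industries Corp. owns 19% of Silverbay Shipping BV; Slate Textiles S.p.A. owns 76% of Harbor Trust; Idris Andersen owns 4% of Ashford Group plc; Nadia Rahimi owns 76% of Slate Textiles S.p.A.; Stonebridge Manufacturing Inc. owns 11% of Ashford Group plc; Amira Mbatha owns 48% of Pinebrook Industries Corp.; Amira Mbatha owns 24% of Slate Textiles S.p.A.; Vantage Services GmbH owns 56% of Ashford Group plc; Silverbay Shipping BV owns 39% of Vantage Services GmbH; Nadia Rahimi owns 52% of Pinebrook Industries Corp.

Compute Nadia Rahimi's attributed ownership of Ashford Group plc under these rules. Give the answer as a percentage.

By spousal attribution (R2), Nadia Rahimi is treated as also owning Amira Mbatha's interest in Slate Textiles S.p.A, giving 76% + 24% = 100%.
By spousal attribution (R2), Nadia Rahimi is treated as also owning Amira Mbatha's interest in Pinebrook Industries Corp, giving 52% + 48% = 100%.
Chain via Slate Textiles S.p.A. → Harbor Trust → Stonebridge Manufacturing Inc. (R3): 100% × 76% × 26% × 11% = 2.1736% of Ashford Group plc.
Chain via Pinebrook Industries Corp. → Silverbay Shipping BV → Vantage Services GmbH (R3): 100% × 19% × 39% × 56% = 4.1496% of Ashford Group plc.
Aggregating (R1): 2.1736% + 4.1496% = 6.3232%.

6.3232%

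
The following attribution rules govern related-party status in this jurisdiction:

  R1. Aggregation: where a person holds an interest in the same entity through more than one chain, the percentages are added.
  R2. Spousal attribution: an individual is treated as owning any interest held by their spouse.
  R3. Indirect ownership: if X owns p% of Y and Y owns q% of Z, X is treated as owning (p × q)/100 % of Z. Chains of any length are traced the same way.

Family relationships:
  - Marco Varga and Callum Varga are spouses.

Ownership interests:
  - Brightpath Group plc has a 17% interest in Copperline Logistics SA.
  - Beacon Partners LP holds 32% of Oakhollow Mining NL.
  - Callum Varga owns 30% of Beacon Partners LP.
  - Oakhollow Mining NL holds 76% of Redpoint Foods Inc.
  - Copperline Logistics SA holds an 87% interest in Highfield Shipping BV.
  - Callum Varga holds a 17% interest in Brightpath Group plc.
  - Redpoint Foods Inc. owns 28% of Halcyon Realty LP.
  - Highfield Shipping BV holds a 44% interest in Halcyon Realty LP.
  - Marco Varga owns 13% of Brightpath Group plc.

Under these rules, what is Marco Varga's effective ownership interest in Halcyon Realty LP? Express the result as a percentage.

3.99516%

By spousal attribution (R2), Marco Varga is treated as also owning Callum Varga's interest in Brightpath Group plc, giving 13% + 17% = 30%.
By spousal attribution (R2), Marco Varga is treated as owning Callum Varga's 30% interest in Beacon Partners LP.
Chain via Brightpath Group plc → Copperline Logistics SA → Highfield Shipping BV (R3): 30% × 17% × 87% × 44% = 1.95228% of Halcyon Realty LP.
Chain via Beacon Partners LP → Oakhollow Mining NL → Redpoint Foods Inc. (R3): 30% × 32% × 76% × 28% = 2.04288% of Halcyon Realty LP.
Aggregating (R1): 1.95228% + 2.04288% = 3.99516%.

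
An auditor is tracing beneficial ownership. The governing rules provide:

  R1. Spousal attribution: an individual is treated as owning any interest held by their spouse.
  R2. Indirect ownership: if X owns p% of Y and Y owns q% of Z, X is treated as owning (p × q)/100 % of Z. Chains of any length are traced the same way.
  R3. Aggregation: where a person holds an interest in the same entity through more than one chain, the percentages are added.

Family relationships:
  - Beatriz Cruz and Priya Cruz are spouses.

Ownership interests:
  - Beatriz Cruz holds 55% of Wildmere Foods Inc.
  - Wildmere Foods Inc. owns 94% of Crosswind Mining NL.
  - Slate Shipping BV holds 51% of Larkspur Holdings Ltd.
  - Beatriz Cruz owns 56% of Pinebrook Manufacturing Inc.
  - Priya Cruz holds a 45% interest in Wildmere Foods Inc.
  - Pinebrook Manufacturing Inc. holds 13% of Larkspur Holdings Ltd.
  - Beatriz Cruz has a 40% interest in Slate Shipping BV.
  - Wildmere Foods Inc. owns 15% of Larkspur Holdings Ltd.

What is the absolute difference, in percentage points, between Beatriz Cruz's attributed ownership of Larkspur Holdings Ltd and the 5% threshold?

37.68

By spousal attribution (R1), Beatriz Cruz is treated as also owning Priya Cruz's interest in Wildmere Foods Inc, giving 55% + 45% = 100%.
Chain via Slate Shipping BV (R2): 40% × 51% = 20.4% of Larkspur Holdings Ltd.
Chain via Pinebrook Manufacturing Inc. (R2): 56% × 13% = 7.28% of Larkspur Holdings Ltd.
Chain via Wildmere Foods Inc. (R2): 100% × 15% = 15% of Larkspur Holdings Ltd.
Aggregating (R3): 20.4% + 7.28% + 15% = 42.68%.
42.68% exceeds the 5% threshold by 37.68 percentage points.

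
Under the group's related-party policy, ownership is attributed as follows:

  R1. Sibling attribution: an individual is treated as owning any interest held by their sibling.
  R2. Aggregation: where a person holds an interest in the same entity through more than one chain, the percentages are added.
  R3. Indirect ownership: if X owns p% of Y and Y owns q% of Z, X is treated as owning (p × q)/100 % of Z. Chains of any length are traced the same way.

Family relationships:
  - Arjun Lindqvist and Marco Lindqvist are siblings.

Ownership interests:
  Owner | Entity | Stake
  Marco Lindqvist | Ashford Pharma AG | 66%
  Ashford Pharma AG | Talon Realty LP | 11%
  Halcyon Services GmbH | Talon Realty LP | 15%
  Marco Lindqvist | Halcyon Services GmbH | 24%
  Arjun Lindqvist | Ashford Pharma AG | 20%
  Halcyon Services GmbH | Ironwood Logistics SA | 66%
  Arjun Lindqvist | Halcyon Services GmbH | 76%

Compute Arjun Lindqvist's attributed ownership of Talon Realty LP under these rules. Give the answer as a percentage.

24.46%

By sibling attribution (R1), Arjun Lindqvist is treated as also owning Marco Lindqvist's interest in Halcyon Services GmbH, giving 76% + 24% = 100%.
By sibling attribution (R1), Arjun Lindqvist is treated as also owning Marco Lindqvist's interest in Ashford Pharma AG, giving 20% + 66% = 86%.
Chain via Halcyon Services GmbH (R3): 100% × 15% = 15% of Talon Realty LP.
Chain via Ashford Pharma AG (R3): 86% × 11% = 9.46% of Talon Realty LP.
Aggregating (R2): 15% + 9.46% = 24.46%.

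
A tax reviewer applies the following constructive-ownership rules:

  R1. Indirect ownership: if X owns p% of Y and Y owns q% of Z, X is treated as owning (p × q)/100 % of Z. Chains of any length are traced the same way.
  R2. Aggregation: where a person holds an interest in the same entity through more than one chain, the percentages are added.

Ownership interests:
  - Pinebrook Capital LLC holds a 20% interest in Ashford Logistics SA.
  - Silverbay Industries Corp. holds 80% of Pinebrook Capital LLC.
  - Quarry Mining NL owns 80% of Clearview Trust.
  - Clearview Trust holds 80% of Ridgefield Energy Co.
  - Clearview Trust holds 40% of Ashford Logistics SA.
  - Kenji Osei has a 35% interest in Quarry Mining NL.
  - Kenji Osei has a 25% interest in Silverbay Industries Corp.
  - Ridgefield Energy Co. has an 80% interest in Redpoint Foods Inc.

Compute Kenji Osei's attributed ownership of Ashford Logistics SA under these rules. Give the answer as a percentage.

Chain via Silverbay Industries Corp. → Pinebrook Capital LLC (R1): 25% × 80% × 20% = 4% of Ashford Logistics SA.
Chain via Quarry Mining NL → Clearview Trust (R1): 35% × 80% × 40% = 11.2% of Ashford Logistics SA.
Aggregating (R2): 4% + 11.2% = 15.2%.

15.2%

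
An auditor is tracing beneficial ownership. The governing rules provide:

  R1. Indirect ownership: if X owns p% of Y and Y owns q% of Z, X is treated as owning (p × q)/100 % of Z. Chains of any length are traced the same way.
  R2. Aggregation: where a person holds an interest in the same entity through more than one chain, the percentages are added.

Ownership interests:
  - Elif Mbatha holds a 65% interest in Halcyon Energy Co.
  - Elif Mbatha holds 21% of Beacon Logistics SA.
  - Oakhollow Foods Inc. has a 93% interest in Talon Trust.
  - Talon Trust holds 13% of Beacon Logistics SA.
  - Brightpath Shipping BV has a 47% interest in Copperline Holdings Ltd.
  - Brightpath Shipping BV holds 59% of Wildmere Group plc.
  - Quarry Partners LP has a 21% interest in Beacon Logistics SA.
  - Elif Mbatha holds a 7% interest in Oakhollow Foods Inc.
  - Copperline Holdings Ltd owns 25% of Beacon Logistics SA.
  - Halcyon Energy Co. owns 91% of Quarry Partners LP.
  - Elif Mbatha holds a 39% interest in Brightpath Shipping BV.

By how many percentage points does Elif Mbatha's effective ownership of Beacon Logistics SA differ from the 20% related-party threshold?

18.8503

Chain via Oakhollow Foods Inc. → Talon Trust (R1): 7% × 93% × 13% = 0.8463% of Beacon Logistics SA.
Chain via Brightpath Shipping BV → Copperline Holdings Ltd (R1): 39% × 47% × 25% = 4.5825% of Beacon Logistics SA.
Chain via Halcyon Energy Co. → Quarry Partners LP (R1): 65% × 91% × 21% = 12.4215% of Beacon Logistics SA.
Direct interest in Beacon Logistics SA: 21%.
Aggregating (R2): 0.8463% + 4.5825% + 12.4215% + 21% = 38.8503%.
38.8503% exceeds the 20% threshold by 18.8503 percentage points.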